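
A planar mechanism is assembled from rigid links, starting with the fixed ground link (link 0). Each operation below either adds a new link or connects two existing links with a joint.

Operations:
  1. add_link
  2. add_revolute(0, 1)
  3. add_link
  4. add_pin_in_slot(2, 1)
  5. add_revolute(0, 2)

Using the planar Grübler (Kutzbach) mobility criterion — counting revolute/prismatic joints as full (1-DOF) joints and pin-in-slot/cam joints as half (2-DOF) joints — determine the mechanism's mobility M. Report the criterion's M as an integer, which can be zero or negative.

M = 1

(L,J1,J2)=(1,0,0); link0 fixed
link1: (2,0,0)
R 0-1 [J1]: (2,1,0)
link2: (3,1,0)
PS 2-1 [J2]: (3,1,1)
R 0-2 [J1]: (3,2,1)
Grübler: 3·2 − 2·2 − 1 = 1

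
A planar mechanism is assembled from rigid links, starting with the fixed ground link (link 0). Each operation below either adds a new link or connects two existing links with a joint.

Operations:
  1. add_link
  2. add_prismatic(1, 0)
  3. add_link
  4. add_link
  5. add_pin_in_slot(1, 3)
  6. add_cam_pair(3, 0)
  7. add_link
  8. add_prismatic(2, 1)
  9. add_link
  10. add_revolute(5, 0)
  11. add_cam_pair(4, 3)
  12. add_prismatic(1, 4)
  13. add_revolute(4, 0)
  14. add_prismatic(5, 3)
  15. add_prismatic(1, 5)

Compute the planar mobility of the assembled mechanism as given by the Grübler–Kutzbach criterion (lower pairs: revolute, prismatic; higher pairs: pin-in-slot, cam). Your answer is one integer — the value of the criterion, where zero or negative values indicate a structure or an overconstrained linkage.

M = -2

L=1 J1=0 J2=0
add link → L=2 J1=0 J2=0
P@1,0 dof=1 J1 → L=2 J1=1 J2=0
add link → L=3 J1=1 J2=0
add link → L=4 J1=1 J2=0
PS@1,3 dof=2 J2 → L=4 J1=1 J2=1
C@3,0 dof=2 J2 → L=4 J1=1 J2=2
add link → L=5 J1=1 J2=2
P@2,1 dof=1 J1 → L=5 J1=2 J2=2
add link → L=6 J1=2 J2=2
R@5,0 dof=1 J1 → L=6 J1=3 J2=2
C@4,3 dof=2 J2 → L=6 J1=3 J2=3
P@1,4 dof=1 J1 → L=6 J1=4 J2=3
R@4,0 dof=1 J1 → L=6 J1=5 J2=3
P@5,3 dof=1 J1 → L=6 J1=6 J2=3
P@1,5 dof=1 J1 → L=6 J1=7 J2=3
M=3(L−1)−2J1−J2=3·5−2·7−3=-2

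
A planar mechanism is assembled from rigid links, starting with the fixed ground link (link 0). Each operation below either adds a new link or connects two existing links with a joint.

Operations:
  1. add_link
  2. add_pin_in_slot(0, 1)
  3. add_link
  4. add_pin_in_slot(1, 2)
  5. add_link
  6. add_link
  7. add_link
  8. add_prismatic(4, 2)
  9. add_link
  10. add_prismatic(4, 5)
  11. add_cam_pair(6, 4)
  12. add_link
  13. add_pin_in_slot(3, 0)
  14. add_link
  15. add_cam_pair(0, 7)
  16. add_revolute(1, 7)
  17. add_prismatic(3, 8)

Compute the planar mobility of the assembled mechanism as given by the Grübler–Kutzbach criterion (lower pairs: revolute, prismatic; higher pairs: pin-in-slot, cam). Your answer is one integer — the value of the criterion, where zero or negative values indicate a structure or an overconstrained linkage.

L=1 J1=0 J2=0
add link → L=2 J1=0 J2=0
PS@0,1 dof=2 J2 → L=2 J1=0 J2=1
add link → L=3 J1=0 J2=1
PS@1,2 dof=2 J2 → L=3 J1=0 J2=2
add link → L=4 J1=0 J2=2
add link → L=5 J1=0 J2=2
add link → L=6 J1=0 J2=2
P@4,2 dof=1 J1 → L=6 J1=1 J2=2
add link → L=7 J1=1 J2=2
P@4,5 dof=1 J1 → L=7 J1=2 J2=2
C@6,4 dof=2 J2 → L=7 J1=2 J2=3
add link → L=8 J1=2 J2=3
PS@3,0 dof=2 J2 → L=8 J1=2 J2=4
add link → L=9 J1=2 J2=4
C@0,7 dof=2 J2 → L=9 J1=2 J2=5
R@1,7 dof=1 J1 → L=9 J1=3 J2=5
P@3,8 dof=1 J1 → L=9 J1=4 J2=5
M=3(L−1)−2J1−J2=3·8−2·4−5=11

M = 11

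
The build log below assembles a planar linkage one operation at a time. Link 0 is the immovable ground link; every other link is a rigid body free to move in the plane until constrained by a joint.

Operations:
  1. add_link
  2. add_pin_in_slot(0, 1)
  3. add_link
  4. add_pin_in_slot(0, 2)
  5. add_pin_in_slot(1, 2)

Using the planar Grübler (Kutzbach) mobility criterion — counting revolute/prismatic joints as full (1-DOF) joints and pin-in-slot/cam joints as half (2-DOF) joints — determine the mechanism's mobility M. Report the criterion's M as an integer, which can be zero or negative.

link 0 = ground. State L|J1|J2 = 1|0|0
+link1  2|0|0
PS(0,1) f=2→J2  2|0|1
+link2  3|0|1
PS(0,2) f=2→J2  3|0|2
PS(1,2) f=2→J2  3|0|3
M = 3(3−1)−2·0−3 = 6−0−3 = 3

M = 3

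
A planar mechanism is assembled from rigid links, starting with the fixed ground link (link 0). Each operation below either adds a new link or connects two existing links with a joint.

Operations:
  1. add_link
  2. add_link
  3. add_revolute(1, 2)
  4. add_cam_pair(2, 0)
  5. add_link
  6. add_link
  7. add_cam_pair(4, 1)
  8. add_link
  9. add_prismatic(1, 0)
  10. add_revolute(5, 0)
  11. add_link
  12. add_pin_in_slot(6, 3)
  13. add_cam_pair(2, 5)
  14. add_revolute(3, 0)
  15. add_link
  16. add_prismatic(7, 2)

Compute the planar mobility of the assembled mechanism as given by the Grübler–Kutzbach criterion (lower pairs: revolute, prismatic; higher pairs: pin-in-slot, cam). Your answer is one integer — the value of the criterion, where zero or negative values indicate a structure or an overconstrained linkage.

M = 7

[1;0;0] (link 0 is ground)
L+ [2;0;0]
L+ [3;0;0]
R(1,2)∈J1 [3;1;0]
C(2,0)∈J2 [3;1;1]
L+ [4;1;1]
L+ [5;1;1]
C(4,1)∈J2 [5;1;2]
L+ [6;1;2]
P(1,0)∈J1 [6;2;2]
R(5,0)∈J1 [6;3;2]
L+ [7;3;2]
PS(6,3)∈J2 [7;3;3]
C(2,5)∈J2 [7;3;4]
R(3,0)∈J1 [7;4;4]
L+ [8;4;4]
P(7,2)∈J1 [8;5;4]
mobility = 21 − 10 − 4 = 7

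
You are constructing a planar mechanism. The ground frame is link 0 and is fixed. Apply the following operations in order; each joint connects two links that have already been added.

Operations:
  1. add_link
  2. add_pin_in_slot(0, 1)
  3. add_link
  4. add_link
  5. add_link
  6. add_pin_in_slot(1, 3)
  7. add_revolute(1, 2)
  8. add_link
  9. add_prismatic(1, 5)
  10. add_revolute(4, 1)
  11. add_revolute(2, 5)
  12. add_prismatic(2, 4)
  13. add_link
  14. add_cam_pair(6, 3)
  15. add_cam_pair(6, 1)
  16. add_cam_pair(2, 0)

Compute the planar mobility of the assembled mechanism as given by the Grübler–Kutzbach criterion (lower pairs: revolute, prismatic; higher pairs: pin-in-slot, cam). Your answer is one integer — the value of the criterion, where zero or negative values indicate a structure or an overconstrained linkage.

M = 3

ground; <1,0,0>
#1 <2,0,0>
PS:0↔1 J2 <2,0,1>
#2 <3,0,1>
#3 <4,0,1>
#4 <5,0,1>
PS:1↔3 J2 <5,0,2>
R:1↔2 J1 <5,1,2>
#5 <6,1,2>
P:1↔5 J1 <6,2,2>
R:4↔1 J1 <6,3,2>
R:2↔5 J1 <6,4,2>
P:2↔4 J1 <6,5,2>
#6 <7,5,2>
C:6↔3 J2 <7,5,3>
C:6↔1 J2 <7,5,4>
C:2↔0 J2 <7,5,5>
3×6 − 2×5 − 1×5 = 3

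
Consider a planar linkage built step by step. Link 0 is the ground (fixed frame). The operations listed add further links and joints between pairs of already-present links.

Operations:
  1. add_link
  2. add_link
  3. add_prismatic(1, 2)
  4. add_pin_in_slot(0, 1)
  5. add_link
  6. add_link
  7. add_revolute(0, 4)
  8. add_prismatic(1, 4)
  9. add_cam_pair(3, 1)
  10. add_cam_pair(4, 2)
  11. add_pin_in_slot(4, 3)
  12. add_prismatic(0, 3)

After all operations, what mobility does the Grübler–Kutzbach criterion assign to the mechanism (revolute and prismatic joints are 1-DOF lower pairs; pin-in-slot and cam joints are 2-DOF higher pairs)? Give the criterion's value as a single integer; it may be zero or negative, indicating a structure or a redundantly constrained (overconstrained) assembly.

L=1 J1=0 J2=0
add link → L=2 J1=0 J2=0
add link → L=3 J1=0 J2=0
P@1,2 dof=1 J1 → L=3 J1=1 J2=0
PS@0,1 dof=2 J2 → L=3 J1=1 J2=1
add link → L=4 J1=1 J2=1
add link → L=5 J1=1 J2=1
R@0,4 dof=1 J1 → L=5 J1=2 J2=1
P@1,4 dof=1 J1 → L=5 J1=3 J2=1
C@3,1 dof=2 J2 → L=5 J1=3 J2=2
C@4,2 dof=2 J2 → L=5 J1=3 J2=3
PS@4,3 dof=2 J2 → L=5 J1=3 J2=4
P@0,3 dof=1 J1 → L=5 J1=4 J2=4
M=3(L−1)−2J1−J2=3·4−2·4−4=0

M = 0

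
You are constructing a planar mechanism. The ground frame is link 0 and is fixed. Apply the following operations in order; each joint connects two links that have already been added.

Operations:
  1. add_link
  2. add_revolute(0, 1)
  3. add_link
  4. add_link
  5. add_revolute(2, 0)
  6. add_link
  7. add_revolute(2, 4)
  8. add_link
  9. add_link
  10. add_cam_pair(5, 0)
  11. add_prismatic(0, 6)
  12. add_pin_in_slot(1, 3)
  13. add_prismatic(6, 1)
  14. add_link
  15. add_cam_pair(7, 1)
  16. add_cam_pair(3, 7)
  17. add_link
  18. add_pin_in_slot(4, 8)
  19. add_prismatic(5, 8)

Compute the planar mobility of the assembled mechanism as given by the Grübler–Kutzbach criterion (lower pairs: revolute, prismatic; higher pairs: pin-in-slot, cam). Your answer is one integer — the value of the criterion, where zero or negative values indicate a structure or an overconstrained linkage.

link 0 = ground. State L|J1|J2 = 1|0|0
+link1  2|0|0
R(0,1) f=1→J1  2|1|0
+link2  3|1|0
+link3  4|1|0
R(2,0) f=1→J1  4|2|0
+link4  5|2|0
R(2,4) f=1→J1  5|3|0
+link5  6|3|0
+link6  7|3|0
C(5,0) f=2→J2  7|3|1
P(0,6) f=1→J1  7|4|1
PS(1,3) f=2→J2  7|4|2
P(6,1) f=1→J1  7|5|2
+link7  8|5|2
C(7,1) f=2→J2  8|5|3
C(3,7) f=2→J2  8|5|4
+link8  9|5|4
PS(4,8) f=2→J2  9|5|5
P(5,8) f=1→J1  9|6|5
M = 3(9−1)−2·6−5 = 24−12−5 = 7

M = 7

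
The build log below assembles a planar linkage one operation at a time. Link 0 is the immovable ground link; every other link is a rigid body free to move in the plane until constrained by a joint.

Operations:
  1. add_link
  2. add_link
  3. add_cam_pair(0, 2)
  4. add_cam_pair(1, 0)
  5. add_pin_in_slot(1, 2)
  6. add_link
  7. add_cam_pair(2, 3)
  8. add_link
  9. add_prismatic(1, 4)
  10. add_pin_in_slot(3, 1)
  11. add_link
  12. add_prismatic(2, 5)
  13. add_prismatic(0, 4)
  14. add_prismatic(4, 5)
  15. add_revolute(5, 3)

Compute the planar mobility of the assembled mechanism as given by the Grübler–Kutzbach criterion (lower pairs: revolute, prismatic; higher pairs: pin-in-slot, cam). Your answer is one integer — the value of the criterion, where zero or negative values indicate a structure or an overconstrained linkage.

M = 0

[1;0;0] (link 0 is ground)
L+ [2;0;0]
L+ [3;0;0]
C(0,2)∈J2 [3;0;1]
C(1,0)∈J2 [3;0;2]
PS(1,2)∈J2 [3;0;3]
L+ [4;0;3]
C(2,3)∈J2 [4;0;4]
L+ [5;0;4]
P(1,4)∈J1 [5;1;4]
PS(3,1)∈J2 [5;1;5]
L+ [6;1;5]
P(2,5)∈J1 [6;2;5]
P(0,4)∈J1 [6;3;5]
P(4,5)∈J1 [6;4;5]
R(5,3)∈J1 [6;5;5]
mobility = 15 − 10 − 5 = 0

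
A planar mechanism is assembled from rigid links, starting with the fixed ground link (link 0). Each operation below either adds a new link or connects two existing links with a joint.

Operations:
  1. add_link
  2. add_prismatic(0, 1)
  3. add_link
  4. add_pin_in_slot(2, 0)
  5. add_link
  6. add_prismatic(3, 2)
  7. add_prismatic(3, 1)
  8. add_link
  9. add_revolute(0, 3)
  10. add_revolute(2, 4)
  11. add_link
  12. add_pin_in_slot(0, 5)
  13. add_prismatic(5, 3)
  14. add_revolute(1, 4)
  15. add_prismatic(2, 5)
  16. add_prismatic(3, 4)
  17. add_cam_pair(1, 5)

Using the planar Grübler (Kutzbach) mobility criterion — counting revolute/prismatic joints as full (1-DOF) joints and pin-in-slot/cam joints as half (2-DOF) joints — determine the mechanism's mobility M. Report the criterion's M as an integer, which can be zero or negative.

M = -6

link 0 = ground. State L|J1|J2 = 1|0|0
+link1  2|0|0
P(0,1) f=1→J1  2|1|0
+link2  3|1|0
PS(2,0) f=2→J2  3|1|1
+link3  4|1|1
P(3,2) f=1→J1  4|2|1
P(3,1) f=1→J1  4|3|1
+link4  5|3|1
R(0,3) f=1→J1  5|4|1
R(2,4) f=1→J1  5|5|1
+link5  6|5|1
PS(0,5) f=2→J2  6|5|2
P(5,3) f=1→J1  6|6|2
R(1,4) f=1→J1  6|7|2
P(2,5) f=1→J1  6|8|2
P(3,4) f=1→J1  6|9|2
C(1,5) f=2→J2  6|9|3
M = 3(6−1)−2·9−3 = 15−18−3 = -6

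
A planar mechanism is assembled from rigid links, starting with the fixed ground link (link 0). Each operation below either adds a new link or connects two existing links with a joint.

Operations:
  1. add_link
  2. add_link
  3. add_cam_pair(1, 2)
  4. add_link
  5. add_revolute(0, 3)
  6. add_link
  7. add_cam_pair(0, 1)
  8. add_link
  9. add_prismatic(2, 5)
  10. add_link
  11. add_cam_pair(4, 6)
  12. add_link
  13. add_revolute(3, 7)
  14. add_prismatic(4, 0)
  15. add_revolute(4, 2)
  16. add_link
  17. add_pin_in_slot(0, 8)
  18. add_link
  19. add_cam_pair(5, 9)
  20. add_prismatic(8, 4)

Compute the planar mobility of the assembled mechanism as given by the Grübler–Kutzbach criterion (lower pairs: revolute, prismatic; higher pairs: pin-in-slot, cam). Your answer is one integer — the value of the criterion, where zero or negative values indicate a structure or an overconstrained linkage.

[1;0;0] (link 0 is ground)
L+ [2;0;0]
L+ [3;0;0]
C(1,2)∈J2 [3;0;1]
L+ [4;0;1]
R(0,3)∈J1 [4;1;1]
L+ [5;1;1]
C(0,1)∈J2 [5;1;2]
L+ [6;1;2]
P(2,5)∈J1 [6;2;2]
L+ [7;2;2]
C(4,6)∈J2 [7;2;3]
L+ [8;2;3]
R(3,7)∈J1 [8;3;3]
P(4,0)∈J1 [8;4;3]
R(4,2)∈J1 [8;5;3]
L+ [9;5;3]
PS(0,8)∈J2 [9;5;4]
L+ [10;5;4]
C(5,9)∈J2 [10;5;5]
P(8,4)∈J1 [10;6;5]
mobility = 27 − 12 − 5 = 10

M = 10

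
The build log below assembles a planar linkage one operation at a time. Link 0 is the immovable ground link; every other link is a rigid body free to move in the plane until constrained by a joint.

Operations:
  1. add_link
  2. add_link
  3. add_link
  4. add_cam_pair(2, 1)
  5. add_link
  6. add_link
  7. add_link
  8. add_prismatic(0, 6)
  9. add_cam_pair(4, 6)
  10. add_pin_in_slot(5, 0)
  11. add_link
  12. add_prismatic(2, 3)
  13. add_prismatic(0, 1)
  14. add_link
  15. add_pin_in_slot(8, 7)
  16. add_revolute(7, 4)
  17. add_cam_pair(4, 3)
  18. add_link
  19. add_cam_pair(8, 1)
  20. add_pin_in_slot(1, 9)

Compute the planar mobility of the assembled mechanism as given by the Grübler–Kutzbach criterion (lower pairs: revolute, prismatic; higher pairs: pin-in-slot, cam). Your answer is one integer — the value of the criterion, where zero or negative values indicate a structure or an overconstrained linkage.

[1;0;0] (link 0 is ground)
L+ [2;0;0]
L+ [3;0;0]
L+ [4;0;0]
C(2,1)∈J2 [4;0;1]
L+ [5;0;1]
L+ [6;0;1]
L+ [7;0;1]
P(0,6)∈J1 [7;1;1]
C(4,6)∈J2 [7;1;2]
PS(5,0)∈J2 [7;1;3]
L+ [8;1;3]
P(2,3)∈J1 [8;2;3]
P(0,1)∈J1 [8;3;3]
L+ [9;3;3]
PS(8,7)∈J2 [9;3;4]
R(7,4)∈J1 [9;4;4]
C(4,3)∈J2 [9;4;5]
L+ [10;4;5]
C(8,1)∈J2 [10;4;6]
PS(1,9)∈J2 [10;4;7]
mobility = 27 − 8 − 7 = 12

M = 12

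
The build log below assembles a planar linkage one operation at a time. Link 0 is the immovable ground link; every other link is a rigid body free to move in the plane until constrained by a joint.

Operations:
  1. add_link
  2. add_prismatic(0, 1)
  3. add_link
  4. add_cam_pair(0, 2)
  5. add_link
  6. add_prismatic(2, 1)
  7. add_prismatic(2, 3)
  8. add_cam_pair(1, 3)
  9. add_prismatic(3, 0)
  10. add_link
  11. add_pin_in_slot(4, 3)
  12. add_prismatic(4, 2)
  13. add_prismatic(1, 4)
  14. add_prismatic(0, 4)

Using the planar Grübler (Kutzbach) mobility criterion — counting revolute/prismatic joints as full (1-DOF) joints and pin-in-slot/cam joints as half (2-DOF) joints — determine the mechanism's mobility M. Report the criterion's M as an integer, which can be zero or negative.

(L,J1,J2)=(1,0,0); link0 fixed
link1: (2,0,0)
P 0-1 [J1]: (2,1,0)
link2: (3,1,0)
C 0-2 [J2]: (3,1,1)
link3: (4,1,1)
P 2-1 [J1]: (4,2,1)
P 2-3 [J1]: (4,3,1)
C 1-3 [J2]: (4,3,2)
P 3-0 [J1]: (4,4,2)
link4: (5,4,2)
PS 4-3 [J2]: (5,4,3)
P 4-2 [J1]: (5,5,3)
P 1-4 [J1]: (5,6,3)
P 0-4 [J1]: (5,7,3)
Grübler: 3·4 − 2·7 − 3 = -5

M = -5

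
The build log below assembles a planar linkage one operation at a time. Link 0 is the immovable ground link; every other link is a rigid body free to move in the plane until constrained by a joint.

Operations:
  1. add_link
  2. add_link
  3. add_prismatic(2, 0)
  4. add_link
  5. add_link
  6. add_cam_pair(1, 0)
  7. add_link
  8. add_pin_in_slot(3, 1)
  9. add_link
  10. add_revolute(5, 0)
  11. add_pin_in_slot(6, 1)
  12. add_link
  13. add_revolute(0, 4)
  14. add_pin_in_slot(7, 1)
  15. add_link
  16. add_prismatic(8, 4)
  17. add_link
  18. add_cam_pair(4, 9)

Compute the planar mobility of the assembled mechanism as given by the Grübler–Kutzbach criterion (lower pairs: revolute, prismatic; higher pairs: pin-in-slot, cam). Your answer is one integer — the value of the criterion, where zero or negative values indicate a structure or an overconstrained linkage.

[1;0;0] (link 0 is ground)
L+ [2;0;0]
L+ [3;0;0]
P(2,0)∈J1 [3;1;0]
L+ [4;1;0]
L+ [5;1;0]
C(1,0)∈J2 [5;1;1]
L+ [6;1;1]
PS(3,1)∈J2 [6;1;2]
L+ [7;1;2]
R(5,0)∈J1 [7;2;2]
PS(6,1)∈J2 [7;2;3]
L+ [8;2;3]
R(0,4)∈J1 [8;3;3]
PS(7,1)∈J2 [8;3;4]
L+ [9;3;4]
P(8,4)∈J1 [9;4;4]
L+ [10;4;4]
C(4,9)∈J2 [10;4;5]
mobility = 27 − 8 − 5 = 14

M = 14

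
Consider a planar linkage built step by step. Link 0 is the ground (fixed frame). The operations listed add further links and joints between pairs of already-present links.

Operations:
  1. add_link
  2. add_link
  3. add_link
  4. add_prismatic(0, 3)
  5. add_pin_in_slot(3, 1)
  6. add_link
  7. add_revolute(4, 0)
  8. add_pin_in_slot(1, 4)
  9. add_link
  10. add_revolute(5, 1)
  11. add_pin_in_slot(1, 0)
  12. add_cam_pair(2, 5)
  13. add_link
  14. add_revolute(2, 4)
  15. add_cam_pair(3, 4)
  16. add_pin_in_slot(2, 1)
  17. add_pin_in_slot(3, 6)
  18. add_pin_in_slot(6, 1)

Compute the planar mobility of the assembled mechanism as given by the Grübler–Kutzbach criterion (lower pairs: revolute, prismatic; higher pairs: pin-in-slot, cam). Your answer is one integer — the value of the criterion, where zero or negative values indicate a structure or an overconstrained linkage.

M = 2

ground; <1,0,0>
#1 <2,0,0>
#2 <3,0,0>
#3 <4,0,0>
P:0↔3 J1 <4,1,0>
PS:3↔1 J2 <4,1,1>
#4 <5,1,1>
R:4↔0 J1 <5,2,1>
PS:1↔4 J2 <5,2,2>
#5 <6,2,2>
R:5↔1 J1 <6,3,2>
PS:1↔0 J2 <6,3,3>
C:2↔5 J2 <6,3,4>
#6 <7,3,4>
R:2↔4 J1 <7,4,4>
C:3↔4 J2 <7,4,5>
PS:2↔1 J2 <7,4,6>
PS:3↔6 J2 <7,4,7>
PS:6↔1 J2 <7,4,8>
3×6 − 2×4 − 1×8 = 2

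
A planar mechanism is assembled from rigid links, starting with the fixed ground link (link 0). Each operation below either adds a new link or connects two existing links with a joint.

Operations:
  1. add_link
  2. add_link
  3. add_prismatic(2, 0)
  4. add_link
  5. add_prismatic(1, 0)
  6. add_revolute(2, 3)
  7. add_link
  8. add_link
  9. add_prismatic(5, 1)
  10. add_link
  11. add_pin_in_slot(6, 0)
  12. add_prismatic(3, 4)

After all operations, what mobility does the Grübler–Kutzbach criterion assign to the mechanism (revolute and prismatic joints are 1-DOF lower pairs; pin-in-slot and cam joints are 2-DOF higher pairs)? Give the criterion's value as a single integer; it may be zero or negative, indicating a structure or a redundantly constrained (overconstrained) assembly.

[1;0;0] (link 0 is ground)
L+ [2;0;0]
L+ [3;0;0]
P(2,0)∈J1 [3;1;0]
L+ [4;1;0]
P(1,0)∈J1 [4;2;0]
R(2,3)∈J1 [4;3;0]
L+ [5;3;0]
L+ [6;3;0]
P(5,1)∈J1 [6;4;0]
L+ [7;4;0]
PS(6,0)∈J2 [7;4;1]
P(3,4)∈J1 [7;5;1]
mobility = 18 − 10 − 1 = 7

M = 7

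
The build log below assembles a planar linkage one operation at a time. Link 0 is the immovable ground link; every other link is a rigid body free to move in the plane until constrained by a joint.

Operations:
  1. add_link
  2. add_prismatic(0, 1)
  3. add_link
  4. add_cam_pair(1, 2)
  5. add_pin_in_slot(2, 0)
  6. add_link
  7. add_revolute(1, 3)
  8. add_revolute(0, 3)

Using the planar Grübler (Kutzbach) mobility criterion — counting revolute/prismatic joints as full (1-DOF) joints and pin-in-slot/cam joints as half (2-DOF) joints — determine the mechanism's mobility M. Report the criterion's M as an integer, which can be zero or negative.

[1;0;0] (link 0 is ground)
L+ [2;0;0]
P(0,1)∈J1 [2;1;0]
L+ [3;1;0]
C(1,2)∈J2 [3;1;1]
PS(2,0)∈J2 [3;1;2]
L+ [4;1;2]
R(1,3)∈J1 [4;2;2]
R(0,3)∈J1 [4;3;2]
mobility = 9 − 6 − 2 = 1

M = 1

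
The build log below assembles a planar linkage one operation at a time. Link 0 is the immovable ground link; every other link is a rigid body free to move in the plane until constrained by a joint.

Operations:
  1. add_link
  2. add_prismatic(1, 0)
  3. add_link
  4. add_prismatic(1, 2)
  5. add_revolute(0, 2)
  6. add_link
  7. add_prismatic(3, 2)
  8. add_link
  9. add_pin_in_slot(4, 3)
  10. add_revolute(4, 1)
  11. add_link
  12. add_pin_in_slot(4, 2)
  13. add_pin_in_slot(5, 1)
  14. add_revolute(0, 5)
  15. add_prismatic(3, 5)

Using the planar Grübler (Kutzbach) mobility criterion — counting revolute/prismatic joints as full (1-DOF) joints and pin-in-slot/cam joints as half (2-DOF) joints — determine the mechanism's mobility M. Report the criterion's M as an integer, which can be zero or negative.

(L,J1,J2)=(1,0,0); link0 fixed
link1: (2,0,0)
P 1-0 [J1]: (2,1,0)
link2: (3,1,0)
P 1-2 [J1]: (3,2,0)
R 0-2 [J1]: (3,3,0)
link3: (4,3,0)
P 3-2 [J1]: (4,4,0)
link4: (5,4,0)
PS 4-3 [J2]: (5,4,1)
R 4-1 [J1]: (5,5,1)
link5: (6,5,1)
PS 4-2 [J2]: (6,5,2)
PS 5-1 [J2]: (6,5,3)
R 0-5 [J1]: (6,6,3)
P 3-5 [J1]: (6,7,3)
Grübler: 3·5 − 2·7 − 3 = -2

M = -2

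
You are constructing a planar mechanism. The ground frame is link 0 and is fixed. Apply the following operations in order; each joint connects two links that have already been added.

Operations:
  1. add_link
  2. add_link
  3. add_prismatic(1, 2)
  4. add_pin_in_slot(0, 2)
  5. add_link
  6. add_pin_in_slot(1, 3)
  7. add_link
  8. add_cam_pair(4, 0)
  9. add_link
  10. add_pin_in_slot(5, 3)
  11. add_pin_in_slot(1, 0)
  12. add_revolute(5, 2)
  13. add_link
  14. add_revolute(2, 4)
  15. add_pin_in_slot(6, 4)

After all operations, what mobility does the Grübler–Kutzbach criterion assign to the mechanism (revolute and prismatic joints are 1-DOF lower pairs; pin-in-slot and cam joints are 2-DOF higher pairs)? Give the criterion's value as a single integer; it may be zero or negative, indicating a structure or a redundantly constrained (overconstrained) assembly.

L=1 J1=0 J2=0
add link → L=2 J1=0 J2=0
add link → L=3 J1=0 J2=0
P@1,2 dof=1 J1 → L=3 J1=1 J2=0
PS@0,2 dof=2 J2 → L=3 J1=1 J2=1
add link → L=4 J1=1 J2=1
PS@1,3 dof=2 J2 → L=4 J1=1 J2=2
add link → L=5 J1=1 J2=2
C@4,0 dof=2 J2 → L=5 J1=1 J2=3
add link → L=6 J1=1 J2=3
PS@5,3 dof=2 J2 → L=6 J1=1 J2=4
PS@1,0 dof=2 J2 → L=6 J1=1 J2=5
R@5,2 dof=1 J1 → L=6 J1=2 J2=5
add link → L=7 J1=2 J2=5
R@2,4 dof=1 J1 → L=7 J1=3 J2=5
PS@6,4 dof=2 J2 → L=7 J1=3 J2=6
M=3(L−1)−2J1−J2=3·6−2·3−6=6

M = 6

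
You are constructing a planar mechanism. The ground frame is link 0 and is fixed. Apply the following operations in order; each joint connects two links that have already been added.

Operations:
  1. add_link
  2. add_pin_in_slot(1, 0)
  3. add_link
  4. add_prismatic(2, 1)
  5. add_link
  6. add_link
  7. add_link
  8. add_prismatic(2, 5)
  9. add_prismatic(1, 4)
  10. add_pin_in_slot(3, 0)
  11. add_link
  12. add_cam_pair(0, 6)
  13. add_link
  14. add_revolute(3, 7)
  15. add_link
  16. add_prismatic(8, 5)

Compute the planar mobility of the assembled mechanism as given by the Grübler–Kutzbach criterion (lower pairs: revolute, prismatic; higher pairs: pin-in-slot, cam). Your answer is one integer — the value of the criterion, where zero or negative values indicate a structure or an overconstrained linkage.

M = 11

ground; <1,0,0>
#1 <2,0,0>
PS:1↔0 J2 <2,0,1>
#2 <3,0,1>
P:2↔1 J1 <3,1,1>
#3 <4,1,1>
#4 <5,1,1>
#5 <6,1,1>
P:2↔5 J1 <6,2,1>
P:1↔4 J1 <6,3,1>
PS:3↔0 J2 <6,3,2>
#6 <7,3,2>
C:0↔6 J2 <7,3,3>
#7 <8,3,3>
R:3↔7 J1 <8,4,3>
#8 <9,4,3>
P:8↔5 J1 <9,5,3>
3×8 − 2×5 − 1×3 = 11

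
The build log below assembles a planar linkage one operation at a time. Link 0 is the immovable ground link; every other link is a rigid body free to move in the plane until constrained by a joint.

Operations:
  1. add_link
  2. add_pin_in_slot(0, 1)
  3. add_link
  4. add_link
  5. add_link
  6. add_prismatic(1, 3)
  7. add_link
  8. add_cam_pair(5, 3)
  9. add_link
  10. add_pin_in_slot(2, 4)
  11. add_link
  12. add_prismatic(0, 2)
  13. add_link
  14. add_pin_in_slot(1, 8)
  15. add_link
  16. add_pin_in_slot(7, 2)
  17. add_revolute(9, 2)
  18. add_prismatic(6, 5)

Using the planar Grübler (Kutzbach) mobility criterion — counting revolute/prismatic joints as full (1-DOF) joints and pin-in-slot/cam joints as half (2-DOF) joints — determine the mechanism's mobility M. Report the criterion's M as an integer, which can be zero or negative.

M = 14

[1;0;0] (link 0 is ground)
L+ [2;0;0]
PS(0,1)∈J2 [2;0;1]
L+ [3;0;1]
L+ [4;0;1]
L+ [5;0;1]
P(1,3)∈J1 [5;1;1]
L+ [6;1;1]
C(5,3)∈J2 [6;1;2]
L+ [7;1;2]
PS(2,4)∈J2 [7;1;3]
L+ [8;1;3]
P(0,2)∈J1 [8;2;3]
L+ [9;2;3]
PS(1,8)∈J2 [9;2;4]
L+ [10;2;4]
PS(7,2)∈J2 [10;2;5]
R(9,2)∈J1 [10;3;5]
P(6,5)∈J1 [10;4;5]
mobility = 27 − 8 − 5 = 14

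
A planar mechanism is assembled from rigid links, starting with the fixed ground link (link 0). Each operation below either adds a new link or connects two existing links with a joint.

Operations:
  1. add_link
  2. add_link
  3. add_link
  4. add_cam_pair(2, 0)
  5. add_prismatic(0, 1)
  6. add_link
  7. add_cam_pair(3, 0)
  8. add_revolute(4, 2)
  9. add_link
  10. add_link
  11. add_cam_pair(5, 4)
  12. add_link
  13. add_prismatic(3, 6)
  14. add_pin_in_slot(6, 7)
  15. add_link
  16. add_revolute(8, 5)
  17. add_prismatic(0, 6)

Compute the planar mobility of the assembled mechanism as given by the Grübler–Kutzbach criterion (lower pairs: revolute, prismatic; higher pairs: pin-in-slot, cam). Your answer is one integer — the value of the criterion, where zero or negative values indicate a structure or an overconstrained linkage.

M = 10

L=1 J1=0 J2=0
add link → L=2 J1=0 J2=0
add link → L=3 J1=0 J2=0
add link → L=4 J1=0 J2=0
C@2,0 dof=2 J2 → L=4 J1=0 J2=1
P@0,1 dof=1 J1 → L=4 J1=1 J2=1
add link → L=5 J1=1 J2=1
C@3,0 dof=2 J2 → L=5 J1=1 J2=2
R@4,2 dof=1 J1 → L=5 J1=2 J2=2
add link → L=6 J1=2 J2=2
add link → L=7 J1=2 J2=2
C@5,4 dof=2 J2 → L=7 J1=2 J2=3
add link → L=8 J1=2 J2=3
P@3,6 dof=1 J1 → L=8 J1=3 J2=3
PS@6,7 dof=2 J2 → L=8 J1=3 J2=4
add link → L=9 J1=3 J2=4
R@8,5 dof=1 J1 → L=9 J1=4 J2=4
P@0,6 dof=1 J1 → L=9 J1=5 J2=4
M=3(L−1)−2J1−J2=3·8−2·5−4=10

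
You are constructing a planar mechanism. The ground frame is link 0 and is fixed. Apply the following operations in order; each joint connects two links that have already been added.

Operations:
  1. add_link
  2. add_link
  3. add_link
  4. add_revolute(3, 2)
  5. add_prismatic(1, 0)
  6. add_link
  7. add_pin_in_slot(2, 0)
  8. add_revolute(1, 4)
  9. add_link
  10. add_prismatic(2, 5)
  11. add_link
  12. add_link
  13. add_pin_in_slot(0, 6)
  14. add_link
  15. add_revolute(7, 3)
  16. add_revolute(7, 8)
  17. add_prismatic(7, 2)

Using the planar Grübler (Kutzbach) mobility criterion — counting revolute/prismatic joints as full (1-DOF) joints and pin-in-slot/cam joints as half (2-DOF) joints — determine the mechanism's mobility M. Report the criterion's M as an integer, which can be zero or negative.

M = 8

[1;0;0] (link 0 is ground)
L+ [2;0;0]
L+ [3;0;0]
L+ [4;0;0]
R(3,2)∈J1 [4;1;0]
P(1,0)∈J1 [4;2;0]
L+ [5;2;0]
PS(2,0)∈J2 [5;2;1]
R(1,4)∈J1 [5;3;1]
L+ [6;3;1]
P(2,5)∈J1 [6;4;1]
L+ [7;4;1]
L+ [8;4;1]
PS(0,6)∈J2 [8;4;2]
L+ [9;4;2]
R(7,3)∈J1 [9;5;2]
R(7,8)∈J1 [9;6;2]
P(7,2)∈J1 [9;7;2]
mobility = 24 − 14 − 2 = 8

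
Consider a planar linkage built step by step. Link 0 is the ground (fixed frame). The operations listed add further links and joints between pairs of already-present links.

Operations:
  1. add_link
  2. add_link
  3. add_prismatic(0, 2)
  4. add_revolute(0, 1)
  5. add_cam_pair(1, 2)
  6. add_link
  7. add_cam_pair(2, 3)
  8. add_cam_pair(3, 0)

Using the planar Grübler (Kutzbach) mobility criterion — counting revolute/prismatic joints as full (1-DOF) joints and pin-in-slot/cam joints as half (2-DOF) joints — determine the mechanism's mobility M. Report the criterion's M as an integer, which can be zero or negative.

L=1 J1=0 J2=0
add link → L=2 J1=0 J2=0
add link → L=3 J1=0 J2=0
P@0,2 dof=1 J1 → L=3 J1=1 J2=0
R@0,1 dof=1 J1 → L=3 J1=2 J2=0
C@1,2 dof=2 J2 → L=3 J1=2 J2=1
add link → L=4 J1=2 J2=1
C@2,3 dof=2 J2 → L=4 J1=2 J2=2
C@3,0 dof=2 J2 → L=4 J1=2 J2=3
M=3(L−1)−2J1−J2=3·3−2·2−3=2

M = 2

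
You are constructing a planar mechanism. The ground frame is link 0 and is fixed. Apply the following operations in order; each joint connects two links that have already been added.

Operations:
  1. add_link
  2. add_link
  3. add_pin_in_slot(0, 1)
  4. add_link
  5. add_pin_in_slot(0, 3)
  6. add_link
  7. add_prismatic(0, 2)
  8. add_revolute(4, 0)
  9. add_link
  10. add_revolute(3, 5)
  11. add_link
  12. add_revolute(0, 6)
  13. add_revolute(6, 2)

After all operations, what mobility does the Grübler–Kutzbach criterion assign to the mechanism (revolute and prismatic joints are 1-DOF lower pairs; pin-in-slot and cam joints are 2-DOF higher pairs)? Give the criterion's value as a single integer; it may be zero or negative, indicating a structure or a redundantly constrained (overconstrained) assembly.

[1;0;0] (link 0 is ground)
L+ [2;0;0]
L+ [3;0;0]
PS(0,1)∈J2 [3;0;1]
L+ [4;0;1]
PS(0,3)∈J2 [4;0;2]
L+ [5;0;2]
P(0,2)∈J1 [5;1;2]
R(4,0)∈J1 [5;2;2]
L+ [6;2;2]
R(3,5)∈J1 [6;3;2]
L+ [7;3;2]
R(0,6)∈J1 [7;4;2]
R(6,2)∈J1 [7;5;2]
mobility = 18 − 10 − 2 = 6

M = 6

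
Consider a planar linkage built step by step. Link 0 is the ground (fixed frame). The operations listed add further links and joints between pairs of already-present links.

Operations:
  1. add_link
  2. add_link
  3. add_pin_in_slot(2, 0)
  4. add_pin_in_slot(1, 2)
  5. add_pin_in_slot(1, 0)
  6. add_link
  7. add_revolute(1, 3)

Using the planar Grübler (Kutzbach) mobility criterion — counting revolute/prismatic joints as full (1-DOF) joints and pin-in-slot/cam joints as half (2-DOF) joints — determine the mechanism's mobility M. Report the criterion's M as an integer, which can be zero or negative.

link 0 = ground. State L|J1|J2 = 1|0|0
+link1  2|0|0
+link2  3|0|0
PS(2,0) f=2→J2  3|0|1
PS(1,2) f=2→J2  3|0|2
PS(1,0) f=2→J2  3|0|3
+link3  4|0|3
R(1,3) f=1→J1  4|1|3
M = 3(4−1)−2·1−3 = 9−2−3 = 4

M = 4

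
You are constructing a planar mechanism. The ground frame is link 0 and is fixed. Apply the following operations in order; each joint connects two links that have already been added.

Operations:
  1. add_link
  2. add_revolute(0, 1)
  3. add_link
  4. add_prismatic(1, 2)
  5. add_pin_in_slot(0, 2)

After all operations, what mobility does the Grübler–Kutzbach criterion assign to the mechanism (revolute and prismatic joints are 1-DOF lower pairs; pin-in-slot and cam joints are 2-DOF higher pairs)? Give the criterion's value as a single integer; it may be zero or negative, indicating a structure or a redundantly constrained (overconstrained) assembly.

ground; <1,0,0>
#1 <2,0,0>
R:0↔1 J1 <2,1,0>
#2 <3,1,0>
P:1↔2 J1 <3,2,0>
PS:0↔2 J2 <3,2,1>
3×2 − 2×2 − 1×1 = 1

M = 1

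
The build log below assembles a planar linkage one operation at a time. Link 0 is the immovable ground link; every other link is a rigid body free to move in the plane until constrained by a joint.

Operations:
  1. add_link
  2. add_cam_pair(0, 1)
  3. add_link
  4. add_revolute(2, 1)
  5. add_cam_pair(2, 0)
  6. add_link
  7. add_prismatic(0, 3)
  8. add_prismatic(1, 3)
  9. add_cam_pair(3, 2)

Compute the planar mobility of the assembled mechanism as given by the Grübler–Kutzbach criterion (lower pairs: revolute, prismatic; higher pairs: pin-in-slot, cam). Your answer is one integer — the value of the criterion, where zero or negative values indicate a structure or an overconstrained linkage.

[1;0;0] (link 0 is ground)
L+ [2;0;0]
C(0,1)∈J2 [2;0;1]
L+ [3;0;1]
R(2,1)∈J1 [3;1;1]
C(2,0)∈J2 [3;1;2]
L+ [4;1;2]
P(0,3)∈J1 [4;2;2]
P(1,3)∈J1 [4;3;2]
C(3,2)∈J2 [4;3;3]
mobility = 9 − 6 − 3 = 0

M = 0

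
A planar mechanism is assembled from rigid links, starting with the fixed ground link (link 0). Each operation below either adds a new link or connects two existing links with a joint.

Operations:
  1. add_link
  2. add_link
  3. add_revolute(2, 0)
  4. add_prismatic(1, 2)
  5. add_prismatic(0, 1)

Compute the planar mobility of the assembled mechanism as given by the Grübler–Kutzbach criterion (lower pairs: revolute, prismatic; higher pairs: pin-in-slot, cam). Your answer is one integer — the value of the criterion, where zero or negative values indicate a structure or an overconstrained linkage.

L=1 J1=0 J2=0
add link → L=2 J1=0 J2=0
add link → L=3 J1=0 J2=0
R@2,0 dof=1 J1 → L=3 J1=1 J2=0
P@1,2 dof=1 J1 → L=3 J1=2 J2=0
P@0,1 dof=1 J1 → L=3 J1=3 J2=0
M=3(L−1)−2J1−J2=3·2−2·3−0=0

M = 0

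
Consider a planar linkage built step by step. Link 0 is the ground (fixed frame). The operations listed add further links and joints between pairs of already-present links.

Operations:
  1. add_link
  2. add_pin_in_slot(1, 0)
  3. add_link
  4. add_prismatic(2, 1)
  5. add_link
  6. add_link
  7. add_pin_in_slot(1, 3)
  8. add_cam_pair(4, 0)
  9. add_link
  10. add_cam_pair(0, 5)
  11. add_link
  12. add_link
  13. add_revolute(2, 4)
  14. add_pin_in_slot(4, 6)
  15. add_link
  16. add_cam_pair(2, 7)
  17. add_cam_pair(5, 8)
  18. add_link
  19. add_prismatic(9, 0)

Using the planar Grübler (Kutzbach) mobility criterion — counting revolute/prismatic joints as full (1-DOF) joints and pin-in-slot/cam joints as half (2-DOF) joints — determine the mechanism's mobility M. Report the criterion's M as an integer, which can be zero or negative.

M = 14

L=1 J1=0 J2=0
add link → L=2 J1=0 J2=0
PS@1,0 dof=2 J2 → L=2 J1=0 J2=1
add link → L=3 J1=0 J2=1
P@2,1 dof=1 J1 → L=3 J1=1 J2=1
add link → L=4 J1=1 J2=1
add link → L=5 J1=1 J2=1
PS@1,3 dof=2 J2 → L=5 J1=1 J2=2
C@4,0 dof=2 J2 → L=5 J1=1 J2=3
add link → L=6 J1=1 J2=3
C@0,5 dof=2 J2 → L=6 J1=1 J2=4
add link → L=7 J1=1 J2=4
add link → L=8 J1=1 J2=4
R@2,4 dof=1 J1 → L=8 J1=2 J2=4
PS@4,6 dof=2 J2 → L=8 J1=2 J2=5
add link → L=9 J1=2 J2=5
C@2,7 dof=2 J2 → L=9 J1=2 J2=6
C@5,8 dof=2 J2 → L=9 J1=2 J2=7
add link → L=10 J1=2 J2=7
P@9,0 dof=1 J1 → L=10 J1=3 J2=7
M=3(L−1)−2J1−J2=3·9−2·3−7=14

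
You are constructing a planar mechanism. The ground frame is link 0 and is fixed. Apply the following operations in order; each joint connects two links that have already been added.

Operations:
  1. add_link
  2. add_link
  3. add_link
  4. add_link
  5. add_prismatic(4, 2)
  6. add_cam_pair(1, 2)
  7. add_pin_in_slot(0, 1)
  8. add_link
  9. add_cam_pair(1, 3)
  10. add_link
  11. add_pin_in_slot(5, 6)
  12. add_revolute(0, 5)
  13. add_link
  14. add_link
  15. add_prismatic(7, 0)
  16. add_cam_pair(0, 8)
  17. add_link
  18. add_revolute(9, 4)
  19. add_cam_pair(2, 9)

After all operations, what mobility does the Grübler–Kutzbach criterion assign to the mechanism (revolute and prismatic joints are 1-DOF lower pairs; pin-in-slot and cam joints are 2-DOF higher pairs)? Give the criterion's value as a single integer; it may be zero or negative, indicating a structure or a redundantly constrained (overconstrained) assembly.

L=1 J1=0 J2=0
add link → L=2 J1=0 J2=0
add link → L=3 J1=0 J2=0
add link → L=4 J1=0 J2=0
add link → L=5 J1=0 J2=0
P@4,2 dof=1 J1 → L=5 J1=1 J2=0
C@1,2 dof=2 J2 → L=5 J1=1 J2=1
PS@0,1 dof=2 J2 → L=5 J1=1 J2=2
add link → L=6 J1=1 J2=2
C@1,3 dof=2 J2 → L=6 J1=1 J2=3
add link → L=7 J1=1 J2=3
PS@5,6 dof=2 J2 → L=7 J1=1 J2=4
R@0,5 dof=1 J1 → L=7 J1=2 J2=4
add link → L=8 J1=2 J2=4
add link → L=9 J1=2 J2=4
P@7,0 dof=1 J1 → L=9 J1=3 J2=4
C@0,8 dof=2 J2 → L=9 J1=3 J2=5
add link → L=10 J1=3 J2=5
R@9,4 dof=1 J1 → L=10 J1=4 J2=5
C@2,9 dof=2 J2 → L=10 J1=4 J2=6
M=3(L−1)−2J1−J2=3·9−2·4−6=13

M = 13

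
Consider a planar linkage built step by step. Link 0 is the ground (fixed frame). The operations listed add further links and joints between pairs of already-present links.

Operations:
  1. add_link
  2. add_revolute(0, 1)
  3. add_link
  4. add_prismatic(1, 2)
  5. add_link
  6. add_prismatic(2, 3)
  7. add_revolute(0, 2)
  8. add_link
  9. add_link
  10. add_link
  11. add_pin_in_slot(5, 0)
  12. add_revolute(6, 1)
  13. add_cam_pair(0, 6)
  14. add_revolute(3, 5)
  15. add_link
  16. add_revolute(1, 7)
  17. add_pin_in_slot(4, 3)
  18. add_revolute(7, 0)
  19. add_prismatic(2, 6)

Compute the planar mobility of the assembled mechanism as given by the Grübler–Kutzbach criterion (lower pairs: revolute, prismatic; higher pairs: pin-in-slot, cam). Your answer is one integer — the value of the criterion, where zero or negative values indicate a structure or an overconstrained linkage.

L=1 J1=0 J2=0
add link → L=2 J1=0 J2=0
R@0,1 dof=1 J1 → L=2 J1=1 J2=0
add link → L=3 J1=1 J2=0
P@1,2 dof=1 J1 → L=3 J1=2 J2=0
add link → L=4 J1=2 J2=0
P@2,3 dof=1 J1 → L=4 J1=3 J2=0
R@0,2 dof=1 J1 → L=4 J1=4 J2=0
add link → L=5 J1=4 J2=0
add link → L=6 J1=4 J2=0
add link → L=7 J1=4 J2=0
PS@5,0 dof=2 J2 → L=7 J1=4 J2=1
R@6,1 dof=1 J1 → L=7 J1=5 J2=1
C@0,6 dof=2 J2 → L=7 J1=5 J2=2
R@3,5 dof=1 J1 → L=7 J1=6 J2=2
add link → L=8 J1=6 J2=2
R@1,7 dof=1 J1 → L=8 J1=7 J2=2
PS@4,3 dof=2 J2 → L=8 J1=7 J2=3
R@7,0 dof=1 J1 → L=8 J1=8 J2=3
P@2,6 dof=1 J1 → L=8 J1=9 J2=3
M=3(L−1)−2J1−J2=3·7−2·9−3=0

M = 0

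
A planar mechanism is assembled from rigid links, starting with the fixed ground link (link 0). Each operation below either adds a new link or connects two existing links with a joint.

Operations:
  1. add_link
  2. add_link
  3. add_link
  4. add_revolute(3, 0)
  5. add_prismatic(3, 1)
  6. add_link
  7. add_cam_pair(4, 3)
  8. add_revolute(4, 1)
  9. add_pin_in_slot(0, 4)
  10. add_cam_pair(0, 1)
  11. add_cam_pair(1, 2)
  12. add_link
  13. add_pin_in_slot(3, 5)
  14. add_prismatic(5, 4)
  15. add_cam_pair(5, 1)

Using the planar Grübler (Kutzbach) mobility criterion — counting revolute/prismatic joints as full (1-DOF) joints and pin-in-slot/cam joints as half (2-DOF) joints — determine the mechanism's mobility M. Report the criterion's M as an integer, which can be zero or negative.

M = 1

ground; <1,0,0>
#1 <2,0,0>
#2 <3,0,0>
#3 <4,0,0>
R:3↔0 J1 <4,1,0>
P:3↔1 J1 <4,2,0>
#4 <5,2,0>
C:4↔3 J2 <5,2,1>
R:4↔1 J1 <5,3,1>
PS:0↔4 J2 <5,3,2>
C:0↔1 J2 <5,3,3>
C:1↔2 J2 <5,3,4>
#5 <6,3,4>
PS:3↔5 J2 <6,3,5>
P:5↔4 J1 <6,4,5>
C:5↔1 J2 <6,4,6>
3×5 − 2×4 − 1×6 = 1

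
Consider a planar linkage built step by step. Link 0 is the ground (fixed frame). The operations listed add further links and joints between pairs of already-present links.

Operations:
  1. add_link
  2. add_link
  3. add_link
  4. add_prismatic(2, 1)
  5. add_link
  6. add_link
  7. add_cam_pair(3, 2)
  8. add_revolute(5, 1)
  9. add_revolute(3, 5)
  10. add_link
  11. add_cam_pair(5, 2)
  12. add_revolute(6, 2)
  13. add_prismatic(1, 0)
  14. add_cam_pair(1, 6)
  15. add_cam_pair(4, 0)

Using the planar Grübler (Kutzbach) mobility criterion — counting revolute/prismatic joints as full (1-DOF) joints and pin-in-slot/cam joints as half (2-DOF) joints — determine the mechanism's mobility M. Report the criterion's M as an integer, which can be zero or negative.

L=1 J1=0 J2=0
add link → L=2 J1=0 J2=0
add link → L=3 J1=0 J2=0
add link → L=4 J1=0 J2=0
P@2,1 dof=1 J1 → L=4 J1=1 J2=0
add link → L=5 J1=1 J2=0
add link → L=6 J1=1 J2=0
C@3,2 dof=2 J2 → L=6 J1=1 J2=1
R@5,1 dof=1 J1 → L=6 J1=2 J2=1
R@3,5 dof=1 J1 → L=6 J1=3 J2=1
add link → L=7 J1=3 J2=1
C@5,2 dof=2 J2 → L=7 J1=3 J2=2
R@6,2 dof=1 J1 → L=7 J1=4 J2=2
P@1,0 dof=1 J1 → L=7 J1=5 J2=2
C@1,6 dof=2 J2 → L=7 J1=5 J2=3
C@4,0 dof=2 J2 → L=7 J1=5 J2=4
M=3(L−1)−2J1−J2=3·6−2·5−4=4

M = 4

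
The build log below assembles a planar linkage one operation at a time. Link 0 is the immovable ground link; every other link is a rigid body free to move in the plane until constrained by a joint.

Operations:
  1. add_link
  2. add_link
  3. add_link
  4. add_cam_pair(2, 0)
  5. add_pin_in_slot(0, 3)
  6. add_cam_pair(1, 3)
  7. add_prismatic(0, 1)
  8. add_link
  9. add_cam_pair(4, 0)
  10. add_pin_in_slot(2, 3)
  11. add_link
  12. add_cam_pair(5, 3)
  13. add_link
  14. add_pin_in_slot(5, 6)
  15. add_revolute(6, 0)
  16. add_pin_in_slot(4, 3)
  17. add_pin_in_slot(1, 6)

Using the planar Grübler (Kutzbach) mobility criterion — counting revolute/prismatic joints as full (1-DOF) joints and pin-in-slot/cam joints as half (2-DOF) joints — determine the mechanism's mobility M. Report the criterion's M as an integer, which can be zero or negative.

ground; <1,0,0>
#1 <2,0,0>
#2 <3,0,0>
#3 <4,0,0>
C:2↔0 J2 <4,0,1>
PS:0↔3 J2 <4,0,2>
C:1↔3 J2 <4,0,3>
P:0↔1 J1 <4,1,3>
#4 <5,1,3>
C:4↔0 J2 <5,1,4>
PS:2↔3 J2 <5,1,5>
#5 <6,1,5>
C:5↔3 J2 <6,1,6>
#6 <7,1,6>
PS:5↔6 J2 <7,1,7>
R:6↔0 J1 <7,2,7>
PS:4↔3 J2 <7,2,8>
PS:1↔6 J2 <7,2,9>
3×6 − 2×2 − 1×9 = 5

M = 5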